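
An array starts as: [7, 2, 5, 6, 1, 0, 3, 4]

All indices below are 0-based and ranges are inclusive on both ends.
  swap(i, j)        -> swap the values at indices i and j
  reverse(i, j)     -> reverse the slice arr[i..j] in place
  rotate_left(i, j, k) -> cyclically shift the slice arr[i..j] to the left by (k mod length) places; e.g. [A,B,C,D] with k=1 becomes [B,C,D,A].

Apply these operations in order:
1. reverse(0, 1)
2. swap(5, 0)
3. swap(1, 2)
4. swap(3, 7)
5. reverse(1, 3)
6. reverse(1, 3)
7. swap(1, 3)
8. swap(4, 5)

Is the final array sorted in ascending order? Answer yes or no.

Answer: no

Derivation:
After 1 (reverse(0, 1)): [2, 7, 5, 6, 1, 0, 3, 4]
After 2 (swap(5, 0)): [0, 7, 5, 6, 1, 2, 3, 4]
After 3 (swap(1, 2)): [0, 5, 7, 6, 1, 2, 3, 4]
After 4 (swap(3, 7)): [0, 5, 7, 4, 1, 2, 3, 6]
After 5 (reverse(1, 3)): [0, 4, 7, 5, 1, 2, 3, 6]
After 6 (reverse(1, 3)): [0, 5, 7, 4, 1, 2, 3, 6]
After 7 (swap(1, 3)): [0, 4, 7, 5, 1, 2, 3, 6]
After 8 (swap(4, 5)): [0, 4, 7, 5, 2, 1, 3, 6]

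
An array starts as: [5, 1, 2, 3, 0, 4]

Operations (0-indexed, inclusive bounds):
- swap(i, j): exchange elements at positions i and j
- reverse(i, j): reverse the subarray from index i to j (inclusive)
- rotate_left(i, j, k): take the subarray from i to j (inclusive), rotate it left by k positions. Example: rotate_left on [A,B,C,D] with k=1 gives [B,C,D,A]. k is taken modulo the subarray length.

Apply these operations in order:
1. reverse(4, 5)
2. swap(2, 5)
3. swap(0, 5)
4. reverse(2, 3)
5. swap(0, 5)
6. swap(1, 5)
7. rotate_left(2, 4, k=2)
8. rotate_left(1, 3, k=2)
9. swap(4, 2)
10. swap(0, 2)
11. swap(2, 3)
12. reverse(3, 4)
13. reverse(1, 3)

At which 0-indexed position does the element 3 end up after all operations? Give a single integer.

After 1 (reverse(4, 5)): [5, 1, 2, 3, 4, 0]
After 2 (swap(2, 5)): [5, 1, 0, 3, 4, 2]
After 3 (swap(0, 5)): [2, 1, 0, 3, 4, 5]
After 4 (reverse(2, 3)): [2, 1, 3, 0, 4, 5]
After 5 (swap(0, 5)): [5, 1, 3, 0, 4, 2]
After 6 (swap(1, 5)): [5, 2, 3, 0, 4, 1]
After 7 (rotate_left(2, 4, k=2)): [5, 2, 4, 3, 0, 1]
After 8 (rotate_left(1, 3, k=2)): [5, 3, 2, 4, 0, 1]
After 9 (swap(4, 2)): [5, 3, 0, 4, 2, 1]
After 10 (swap(0, 2)): [0, 3, 5, 4, 2, 1]
After 11 (swap(2, 3)): [0, 3, 4, 5, 2, 1]
After 12 (reverse(3, 4)): [0, 3, 4, 2, 5, 1]
After 13 (reverse(1, 3)): [0, 2, 4, 3, 5, 1]

Answer: 3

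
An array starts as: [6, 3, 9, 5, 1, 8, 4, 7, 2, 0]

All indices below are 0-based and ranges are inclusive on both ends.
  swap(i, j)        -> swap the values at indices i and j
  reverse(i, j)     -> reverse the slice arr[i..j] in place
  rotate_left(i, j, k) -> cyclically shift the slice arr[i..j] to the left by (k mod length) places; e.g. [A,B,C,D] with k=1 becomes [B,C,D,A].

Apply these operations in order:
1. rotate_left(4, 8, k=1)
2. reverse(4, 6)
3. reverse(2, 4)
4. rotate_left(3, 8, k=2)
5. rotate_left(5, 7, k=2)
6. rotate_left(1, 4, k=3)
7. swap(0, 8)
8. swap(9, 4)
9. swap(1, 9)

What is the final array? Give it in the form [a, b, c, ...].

After 1 (rotate_left(4, 8, k=1)): [6, 3, 9, 5, 8, 4, 7, 2, 1, 0]
After 2 (reverse(4, 6)): [6, 3, 9, 5, 7, 4, 8, 2, 1, 0]
After 3 (reverse(2, 4)): [6, 3, 7, 5, 9, 4, 8, 2, 1, 0]
After 4 (rotate_left(3, 8, k=2)): [6, 3, 7, 4, 8, 2, 1, 5, 9, 0]
After 5 (rotate_left(5, 7, k=2)): [6, 3, 7, 4, 8, 5, 2, 1, 9, 0]
After 6 (rotate_left(1, 4, k=3)): [6, 8, 3, 7, 4, 5, 2, 1, 9, 0]
After 7 (swap(0, 8)): [9, 8, 3, 7, 4, 5, 2, 1, 6, 0]
After 8 (swap(9, 4)): [9, 8, 3, 7, 0, 5, 2, 1, 6, 4]
After 9 (swap(1, 9)): [9, 4, 3, 7, 0, 5, 2, 1, 6, 8]

Answer: [9, 4, 3, 7, 0, 5, 2, 1, 6, 8]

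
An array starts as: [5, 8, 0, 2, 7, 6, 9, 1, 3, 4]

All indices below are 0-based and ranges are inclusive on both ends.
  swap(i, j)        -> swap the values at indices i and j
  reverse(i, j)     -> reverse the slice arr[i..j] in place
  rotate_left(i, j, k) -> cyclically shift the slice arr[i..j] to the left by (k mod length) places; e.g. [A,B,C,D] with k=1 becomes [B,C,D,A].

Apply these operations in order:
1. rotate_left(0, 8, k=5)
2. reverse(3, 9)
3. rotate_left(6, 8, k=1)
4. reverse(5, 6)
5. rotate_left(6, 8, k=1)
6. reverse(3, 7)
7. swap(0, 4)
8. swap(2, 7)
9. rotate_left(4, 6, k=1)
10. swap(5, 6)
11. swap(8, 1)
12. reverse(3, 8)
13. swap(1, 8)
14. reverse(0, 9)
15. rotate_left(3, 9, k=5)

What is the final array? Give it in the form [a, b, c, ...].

After 1 (rotate_left(0, 8, k=5)): [6, 9, 1, 3, 5, 8, 0, 2, 7, 4]
After 2 (reverse(3, 9)): [6, 9, 1, 4, 7, 2, 0, 8, 5, 3]
After 3 (rotate_left(6, 8, k=1)): [6, 9, 1, 4, 7, 2, 8, 5, 0, 3]
After 4 (reverse(5, 6)): [6, 9, 1, 4, 7, 8, 2, 5, 0, 3]
After 5 (rotate_left(6, 8, k=1)): [6, 9, 1, 4, 7, 8, 5, 0, 2, 3]
After 6 (reverse(3, 7)): [6, 9, 1, 0, 5, 8, 7, 4, 2, 3]
After 7 (swap(0, 4)): [5, 9, 1, 0, 6, 8, 7, 4, 2, 3]
After 8 (swap(2, 7)): [5, 9, 4, 0, 6, 8, 7, 1, 2, 3]
After 9 (rotate_left(4, 6, k=1)): [5, 9, 4, 0, 8, 7, 6, 1, 2, 3]
After 10 (swap(5, 6)): [5, 9, 4, 0, 8, 6, 7, 1, 2, 3]
After 11 (swap(8, 1)): [5, 2, 4, 0, 8, 6, 7, 1, 9, 3]
After 12 (reverse(3, 8)): [5, 2, 4, 9, 1, 7, 6, 8, 0, 3]
After 13 (swap(1, 8)): [5, 0, 4, 9, 1, 7, 6, 8, 2, 3]
After 14 (reverse(0, 9)): [3, 2, 8, 6, 7, 1, 9, 4, 0, 5]
After 15 (rotate_left(3, 9, k=5)): [3, 2, 8, 0, 5, 6, 7, 1, 9, 4]

Answer: [3, 2, 8, 0, 5, 6, 7, 1, 9, 4]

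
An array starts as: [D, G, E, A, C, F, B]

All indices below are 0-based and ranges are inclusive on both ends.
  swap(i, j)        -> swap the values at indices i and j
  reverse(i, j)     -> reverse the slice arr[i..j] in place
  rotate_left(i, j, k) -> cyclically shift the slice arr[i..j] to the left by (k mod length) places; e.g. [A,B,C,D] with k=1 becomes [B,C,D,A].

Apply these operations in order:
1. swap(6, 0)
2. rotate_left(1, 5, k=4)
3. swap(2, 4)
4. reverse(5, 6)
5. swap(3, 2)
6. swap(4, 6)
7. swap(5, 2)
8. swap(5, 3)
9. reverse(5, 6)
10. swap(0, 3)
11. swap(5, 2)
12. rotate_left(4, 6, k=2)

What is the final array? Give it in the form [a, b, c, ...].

Answer: [E, F, G, B, A, C, D]

Derivation:
After 1 (swap(6, 0)): [B, G, E, A, C, F, D]
After 2 (rotate_left(1, 5, k=4)): [B, F, G, E, A, C, D]
After 3 (swap(2, 4)): [B, F, A, E, G, C, D]
After 4 (reverse(5, 6)): [B, F, A, E, G, D, C]
After 5 (swap(3, 2)): [B, F, E, A, G, D, C]
After 6 (swap(4, 6)): [B, F, E, A, C, D, G]
After 7 (swap(5, 2)): [B, F, D, A, C, E, G]
After 8 (swap(5, 3)): [B, F, D, E, C, A, G]
After 9 (reverse(5, 6)): [B, F, D, E, C, G, A]
After 10 (swap(0, 3)): [E, F, D, B, C, G, A]
After 11 (swap(5, 2)): [E, F, G, B, C, D, A]
After 12 (rotate_left(4, 6, k=2)): [E, F, G, B, A, C, D]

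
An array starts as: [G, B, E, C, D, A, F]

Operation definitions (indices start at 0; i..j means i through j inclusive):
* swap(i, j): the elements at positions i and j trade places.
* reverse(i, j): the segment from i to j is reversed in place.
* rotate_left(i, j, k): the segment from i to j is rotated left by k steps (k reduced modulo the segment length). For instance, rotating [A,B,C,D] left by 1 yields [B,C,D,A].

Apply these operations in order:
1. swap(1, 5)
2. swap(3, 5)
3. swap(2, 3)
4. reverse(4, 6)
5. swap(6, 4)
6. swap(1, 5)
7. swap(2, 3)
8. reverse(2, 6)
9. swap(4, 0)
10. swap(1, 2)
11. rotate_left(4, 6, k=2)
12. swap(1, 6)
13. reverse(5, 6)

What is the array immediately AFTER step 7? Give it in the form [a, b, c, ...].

After 1 (swap(1, 5)): [G, A, E, C, D, B, F]
After 2 (swap(3, 5)): [G, A, E, B, D, C, F]
After 3 (swap(2, 3)): [G, A, B, E, D, C, F]
After 4 (reverse(4, 6)): [G, A, B, E, F, C, D]
After 5 (swap(6, 4)): [G, A, B, E, D, C, F]
After 6 (swap(1, 5)): [G, C, B, E, D, A, F]
After 7 (swap(2, 3)): [G, C, E, B, D, A, F]

Answer: [G, C, E, B, D, A, F]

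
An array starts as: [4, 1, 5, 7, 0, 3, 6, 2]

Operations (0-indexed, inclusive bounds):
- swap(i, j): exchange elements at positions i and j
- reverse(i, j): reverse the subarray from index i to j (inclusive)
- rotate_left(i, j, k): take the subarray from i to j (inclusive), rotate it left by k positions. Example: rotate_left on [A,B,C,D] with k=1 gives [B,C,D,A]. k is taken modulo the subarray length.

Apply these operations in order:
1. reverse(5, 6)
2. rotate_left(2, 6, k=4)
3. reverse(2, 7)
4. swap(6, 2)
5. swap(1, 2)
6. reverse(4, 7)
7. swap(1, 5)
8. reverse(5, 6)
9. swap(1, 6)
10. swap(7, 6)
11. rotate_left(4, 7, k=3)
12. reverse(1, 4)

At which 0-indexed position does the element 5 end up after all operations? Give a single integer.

After 1 (reverse(5, 6)): [4, 1, 5, 7, 0, 6, 3, 2]
After 2 (rotate_left(2, 6, k=4)): [4, 1, 3, 5, 7, 0, 6, 2]
After 3 (reverse(2, 7)): [4, 1, 2, 6, 0, 7, 5, 3]
After 4 (swap(6, 2)): [4, 1, 5, 6, 0, 7, 2, 3]
After 5 (swap(1, 2)): [4, 5, 1, 6, 0, 7, 2, 3]
After 6 (reverse(4, 7)): [4, 5, 1, 6, 3, 2, 7, 0]
After 7 (swap(1, 5)): [4, 2, 1, 6, 3, 5, 7, 0]
After 8 (reverse(5, 6)): [4, 2, 1, 6, 3, 7, 5, 0]
After 9 (swap(1, 6)): [4, 5, 1, 6, 3, 7, 2, 0]
After 10 (swap(7, 6)): [4, 5, 1, 6, 3, 7, 0, 2]
After 11 (rotate_left(4, 7, k=3)): [4, 5, 1, 6, 2, 3, 7, 0]
After 12 (reverse(1, 4)): [4, 2, 6, 1, 5, 3, 7, 0]

Answer: 4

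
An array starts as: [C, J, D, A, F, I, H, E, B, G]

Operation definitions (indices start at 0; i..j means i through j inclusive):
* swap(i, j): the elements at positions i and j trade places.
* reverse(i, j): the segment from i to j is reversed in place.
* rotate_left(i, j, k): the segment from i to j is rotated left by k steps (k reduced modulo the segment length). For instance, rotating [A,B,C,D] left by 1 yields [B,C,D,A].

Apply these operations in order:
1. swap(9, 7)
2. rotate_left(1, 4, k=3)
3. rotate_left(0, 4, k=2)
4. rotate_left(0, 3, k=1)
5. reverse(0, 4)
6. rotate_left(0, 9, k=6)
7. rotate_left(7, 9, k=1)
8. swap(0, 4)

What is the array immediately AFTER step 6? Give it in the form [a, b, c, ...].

Answer: [H, G, B, E, F, J, C, A, D, I]

Derivation:
After 1 (swap(9, 7)): [C, J, D, A, F, I, H, G, B, E]
After 2 (rotate_left(1, 4, k=3)): [C, F, J, D, A, I, H, G, B, E]
After 3 (rotate_left(0, 4, k=2)): [J, D, A, C, F, I, H, G, B, E]
After 4 (rotate_left(0, 3, k=1)): [D, A, C, J, F, I, H, G, B, E]
After 5 (reverse(0, 4)): [F, J, C, A, D, I, H, G, B, E]
After 6 (rotate_left(0, 9, k=6)): [H, G, B, E, F, J, C, A, D, I]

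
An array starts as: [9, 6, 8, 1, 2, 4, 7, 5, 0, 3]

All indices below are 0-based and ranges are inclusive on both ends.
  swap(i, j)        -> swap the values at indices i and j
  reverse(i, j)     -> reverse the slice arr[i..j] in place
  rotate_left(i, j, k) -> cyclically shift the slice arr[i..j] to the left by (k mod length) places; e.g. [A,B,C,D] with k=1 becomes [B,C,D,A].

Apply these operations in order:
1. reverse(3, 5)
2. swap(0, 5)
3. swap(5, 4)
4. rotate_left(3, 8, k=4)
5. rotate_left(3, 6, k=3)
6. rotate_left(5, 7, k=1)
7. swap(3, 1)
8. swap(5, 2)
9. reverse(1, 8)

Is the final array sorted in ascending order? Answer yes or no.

After 1 (reverse(3, 5)): [9, 6, 8, 4, 2, 1, 7, 5, 0, 3]
After 2 (swap(0, 5)): [1, 6, 8, 4, 2, 9, 7, 5, 0, 3]
After 3 (swap(5, 4)): [1, 6, 8, 4, 9, 2, 7, 5, 0, 3]
After 4 (rotate_left(3, 8, k=4)): [1, 6, 8, 5, 0, 4, 9, 2, 7, 3]
After 5 (rotate_left(3, 6, k=3)): [1, 6, 8, 9, 5, 0, 4, 2, 7, 3]
After 6 (rotate_left(5, 7, k=1)): [1, 6, 8, 9, 5, 4, 2, 0, 7, 3]
After 7 (swap(3, 1)): [1, 9, 8, 6, 5, 4, 2, 0, 7, 3]
After 8 (swap(5, 2)): [1, 9, 4, 6, 5, 8, 2, 0, 7, 3]
After 9 (reverse(1, 8)): [1, 7, 0, 2, 8, 5, 6, 4, 9, 3]

Answer: no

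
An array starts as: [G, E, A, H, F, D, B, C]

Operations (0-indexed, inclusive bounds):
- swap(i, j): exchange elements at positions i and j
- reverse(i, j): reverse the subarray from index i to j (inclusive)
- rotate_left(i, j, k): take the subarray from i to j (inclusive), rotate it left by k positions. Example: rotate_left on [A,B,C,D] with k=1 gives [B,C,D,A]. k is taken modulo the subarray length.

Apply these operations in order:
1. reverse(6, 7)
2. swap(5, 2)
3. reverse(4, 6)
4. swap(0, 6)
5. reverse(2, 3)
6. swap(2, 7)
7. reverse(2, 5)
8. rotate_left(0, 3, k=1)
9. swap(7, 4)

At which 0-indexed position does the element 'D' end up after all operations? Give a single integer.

Answer: 7

Derivation:
After 1 (reverse(6, 7)): [G, E, A, H, F, D, C, B]
After 2 (swap(5, 2)): [G, E, D, H, F, A, C, B]
After 3 (reverse(4, 6)): [G, E, D, H, C, A, F, B]
After 4 (swap(0, 6)): [F, E, D, H, C, A, G, B]
After 5 (reverse(2, 3)): [F, E, H, D, C, A, G, B]
After 6 (swap(2, 7)): [F, E, B, D, C, A, G, H]
After 7 (reverse(2, 5)): [F, E, A, C, D, B, G, H]
After 8 (rotate_left(0, 3, k=1)): [E, A, C, F, D, B, G, H]
After 9 (swap(7, 4)): [E, A, C, F, H, B, G, D]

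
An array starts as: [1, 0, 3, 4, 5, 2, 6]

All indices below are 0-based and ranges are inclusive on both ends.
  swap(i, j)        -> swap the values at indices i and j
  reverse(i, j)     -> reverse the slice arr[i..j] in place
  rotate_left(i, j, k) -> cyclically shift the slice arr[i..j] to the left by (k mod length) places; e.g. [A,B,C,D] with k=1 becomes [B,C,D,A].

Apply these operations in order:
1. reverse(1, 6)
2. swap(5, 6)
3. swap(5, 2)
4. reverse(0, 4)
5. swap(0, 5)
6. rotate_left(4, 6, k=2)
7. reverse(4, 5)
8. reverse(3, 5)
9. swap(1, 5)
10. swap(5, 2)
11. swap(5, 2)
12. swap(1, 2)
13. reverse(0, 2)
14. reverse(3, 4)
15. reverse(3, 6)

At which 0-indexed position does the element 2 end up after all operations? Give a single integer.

Answer: 2

Derivation:
After 1 (reverse(1, 6)): [1, 6, 2, 5, 4, 3, 0]
After 2 (swap(5, 6)): [1, 6, 2, 5, 4, 0, 3]
After 3 (swap(5, 2)): [1, 6, 0, 5, 4, 2, 3]
After 4 (reverse(0, 4)): [4, 5, 0, 6, 1, 2, 3]
After 5 (swap(0, 5)): [2, 5, 0, 6, 1, 4, 3]
After 6 (rotate_left(4, 6, k=2)): [2, 5, 0, 6, 3, 1, 4]
After 7 (reverse(4, 5)): [2, 5, 0, 6, 1, 3, 4]
After 8 (reverse(3, 5)): [2, 5, 0, 3, 1, 6, 4]
After 9 (swap(1, 5)): [2, 6, 0, 3, 1, 5, 4]
After 10 (swap(5, 2)): [2, 6, 5, 3, 1, 0, 4]
After 11 (swap(5, 2)): [2, 6, 0, 3, 1, 5, 4]
After 12 (swap(1, 2)): [2, 0, 6, 3, 1, 5, 4]
After 13 (reverse(0, 2)): [6, 0, 2, 3, 1, 5, 4]
After 14 (reverse(3, 4)): [6, 0, 2, 1, 3, 5, 4]
After 15 (reverse(3, 6)): [6, 0, 2, 4, 5, 3, 1]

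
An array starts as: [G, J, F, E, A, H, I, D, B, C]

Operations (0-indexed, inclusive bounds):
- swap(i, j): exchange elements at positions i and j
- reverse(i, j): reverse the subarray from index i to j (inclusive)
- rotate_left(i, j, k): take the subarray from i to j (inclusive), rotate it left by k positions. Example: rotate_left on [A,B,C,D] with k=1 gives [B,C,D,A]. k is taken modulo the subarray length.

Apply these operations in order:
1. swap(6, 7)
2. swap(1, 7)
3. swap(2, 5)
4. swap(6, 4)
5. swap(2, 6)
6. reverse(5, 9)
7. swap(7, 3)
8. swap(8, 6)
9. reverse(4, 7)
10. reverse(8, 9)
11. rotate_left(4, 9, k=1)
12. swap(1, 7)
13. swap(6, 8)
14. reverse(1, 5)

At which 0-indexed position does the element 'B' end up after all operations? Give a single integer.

After 1 (swap(6, 7)): [G, J, F, E, A, H, D, I, B, C]
After 2 (swap(1, 7)): [G, I, F, E, A, H, D, J, B, C]
After 3 (swap(2, 5)): [G, I, H, E, A, F, D, J, B, C]
After 4 (swap(6, 4)): [G, I, H, E, D, F, A, J, B, C]
After 5 (swap(2, 6)): [G, I, A, E, D, F, H, J, B, C]
After 6 (reverse(5, 9)): [G, I, A, E, D, C, B, J, H, F]
After 7 (swap(7, 3)): [G, I, A, J, D, C, B, E, H, F]
After 8 (swap(8, 6)): [G, I, A, J, D, C, H, E, B, F]
After 9 (reverse(4, 7)): [G, I, A, J, E, H, C, D, B, F]
After 10 (reverse(8, 9)): [G, I, A, J, E, H, C, D, F, B]
After 11 (rotate_left(4, 9, k=1)): [G, I, A, J, H, C, D, F, B, E]
After 12 (swap(1, 7)): [G, F, A, J, H, C, D, I, B, E]
After 13 (swap(6, 8)): [G, F, A, J, H, C, B, I, D, E]
After 14 (reverse(1, 5)): [G, C, H, J, A, F, B, I, D, E]

Answer: 6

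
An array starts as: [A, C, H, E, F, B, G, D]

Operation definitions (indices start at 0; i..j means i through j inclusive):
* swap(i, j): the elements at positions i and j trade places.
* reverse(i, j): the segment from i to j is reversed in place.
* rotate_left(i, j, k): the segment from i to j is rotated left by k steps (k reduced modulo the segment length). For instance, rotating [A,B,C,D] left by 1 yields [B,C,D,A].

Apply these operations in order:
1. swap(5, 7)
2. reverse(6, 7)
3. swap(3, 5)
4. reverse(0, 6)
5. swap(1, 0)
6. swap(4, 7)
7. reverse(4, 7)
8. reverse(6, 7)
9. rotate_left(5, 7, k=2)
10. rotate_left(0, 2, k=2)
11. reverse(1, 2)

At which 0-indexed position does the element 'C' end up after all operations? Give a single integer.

Answer: 5

Derivation:
After 1 (swap(5, 7)): [A, C, H, E, F, D, G, B]
After 2 (reverse(6, 7)): [A, C, H, E, F, D, B, G]
After 3 (swap(3, 5)): [A, C, H, D, F, E, B, G]
After 4 (reverse(0, 6)): [B, E, F, D, H, C, A, G]
After 5 (swap(1, 0)): [E, B, F, D, H, C, A, G]
After 6 (swap(4, 7)): [E, B, F, D, G, C, A, H]
After 7 (reverse(4, 7)): [E, B, F, D, H, A, C, G]
After 8 (reverse(6, 7)): [E, B, F, D, H, A, G, C]
After 9 (rotate_left(5, 7, k=2)): [E, B, F, D, H, C, A, G]
After 10 (rotate_left(0, 2, k=2)): [F, E, B, D, H, C, A, G]
After 11 (reverse(1, 2)): [F, B, E, D, H, C, A, G]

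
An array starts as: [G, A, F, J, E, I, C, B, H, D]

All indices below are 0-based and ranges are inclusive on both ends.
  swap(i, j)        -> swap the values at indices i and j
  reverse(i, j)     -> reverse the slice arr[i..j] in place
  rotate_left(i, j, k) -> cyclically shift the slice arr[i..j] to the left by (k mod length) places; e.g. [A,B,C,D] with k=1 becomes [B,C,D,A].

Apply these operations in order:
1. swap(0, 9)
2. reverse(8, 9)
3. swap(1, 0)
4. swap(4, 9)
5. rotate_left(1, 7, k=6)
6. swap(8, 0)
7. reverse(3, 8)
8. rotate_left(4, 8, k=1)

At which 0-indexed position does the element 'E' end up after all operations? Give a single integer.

Answer: 9

Derivation:
After 1 (swap(0, 9)): [D, A, F, J, E, I, C, B, H, G]
After 2 (reverse(8, 9)): [D, A, F, J, E, I, C, B, G, H]
After 3 (swap(1, 0)): [A, D, F, J, E, I, C, B, G, H]
After 4 (swap(4, 9)): [A, D, F, J, H, I, C, B, G, E]
After 5 (rotate_left(1, 7, k=6)): [A, B, D, F, J, H, I, C, G, E]
After 6 (swap(8, 0)): [G, B, D, F, J, H, I, C, A, E]
After 7 (reverse(3, 8)): [G, B, D, A, C, I, H, J, F, E]
After 8 (rotate_left(4, 8, k=1)): [G, B, D, A, I, H, J, F, C, E]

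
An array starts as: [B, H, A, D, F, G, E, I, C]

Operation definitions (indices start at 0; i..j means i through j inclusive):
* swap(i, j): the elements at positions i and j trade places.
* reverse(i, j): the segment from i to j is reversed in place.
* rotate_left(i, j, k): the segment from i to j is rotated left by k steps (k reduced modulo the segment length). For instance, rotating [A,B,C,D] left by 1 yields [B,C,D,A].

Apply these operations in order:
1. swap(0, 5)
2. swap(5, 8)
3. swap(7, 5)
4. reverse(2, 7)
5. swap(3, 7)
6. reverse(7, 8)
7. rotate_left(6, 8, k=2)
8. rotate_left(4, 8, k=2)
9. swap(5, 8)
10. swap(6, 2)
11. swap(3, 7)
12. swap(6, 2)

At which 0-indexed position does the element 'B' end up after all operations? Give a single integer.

Answer: 6

Derivation:
After 1 (swap(0, 5)): [G, H, A, D, F, B, E, I, C]
After 2 (swap(5, 8)): [G, H, A, D, F, C, E, I, B]
After 3 (swap(7, 5)): [G, H, A, D, F, I, E, C, B]
After 4 (reverse(2, 7)): [G, H, C, E, I, F, D, A, B]
After 5 (swap(3, 7)): [G, H, C, A, I, F, D, E, B]
After 6 (reverse(7, 8)): [G, H, C, A, I, F, D, B, E]
After 7 (rotate_left(6, 8, k=2)): [G, H, C, A, I, F, E, D, B]
After 8 (rotate_left(4, 8, k=2)): [G, H, C, A, E, D, B, I, F]
After 9 (swap(5, 8)): [G, H, C, A, E, F, B, I, D]
After 10 (swap(6, 2)): [G, H, B, A, E, F, C, I, D]
After 11 (swap(3, 7)): [G, H, B, I, E, F, C, A, D]
After 12 (swap(6, 2)): [G, H, C, I, E, F, B, A, D]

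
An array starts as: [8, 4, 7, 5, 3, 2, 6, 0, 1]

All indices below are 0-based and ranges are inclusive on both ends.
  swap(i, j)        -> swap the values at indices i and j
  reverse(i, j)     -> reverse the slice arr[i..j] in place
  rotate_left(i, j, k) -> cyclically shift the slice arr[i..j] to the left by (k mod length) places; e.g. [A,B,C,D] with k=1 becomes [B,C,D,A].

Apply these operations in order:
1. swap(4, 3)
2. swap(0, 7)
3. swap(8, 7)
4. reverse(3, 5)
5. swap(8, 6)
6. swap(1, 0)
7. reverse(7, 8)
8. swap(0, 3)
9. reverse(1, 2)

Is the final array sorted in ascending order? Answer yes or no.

After 1 (swap(4, 3)): [8, 4, 7, 3, 5, 2, 6, 0, 1]
After 2 (swap(0, 7)): [0, 4, 7, 3, 5, 2, 6, 8, 1]
After 3 (swap(8, 7)): [0, 4, 7, 3, 5, 2, 6, 1, 8]
After 4 (reverse(3, 5)): [0, 4, 7, 2, 5, 3, 6, 1, 8]
After 5 (swap(8, 6)): [0, 4, 7, 2, 5, 3, 8, 1, 6]
After 6 (swap(1, 0)): [4, 0, 7, 2, 5, 3, 8, 1, 6]
After 7 (reverse(7, 8)): [4, 0, 7, 2, 5, 3, 8, 6, 1]
After 8 (swap(0, 3)): [2, 0, 7, 4, 5, 3, 8, 6, 1]
After 9 (reverse(1, 2)): [2, 7, 0, 4, 5, 3, 8, 6, 1]

Answer: no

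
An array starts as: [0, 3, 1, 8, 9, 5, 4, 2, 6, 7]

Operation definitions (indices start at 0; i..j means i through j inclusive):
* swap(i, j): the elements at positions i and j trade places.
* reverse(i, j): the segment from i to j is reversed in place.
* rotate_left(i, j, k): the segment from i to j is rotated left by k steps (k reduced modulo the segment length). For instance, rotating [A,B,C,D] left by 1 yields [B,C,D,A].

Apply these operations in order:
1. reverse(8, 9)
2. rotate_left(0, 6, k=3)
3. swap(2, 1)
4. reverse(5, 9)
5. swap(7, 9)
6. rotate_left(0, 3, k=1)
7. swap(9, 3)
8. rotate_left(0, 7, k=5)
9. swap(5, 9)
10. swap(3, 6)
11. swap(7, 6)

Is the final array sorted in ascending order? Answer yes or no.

After 1 (reverse(8, 9)): [0, 3, 1, 8, 9, 5, 4, 2, 7, 6]
After 2 (rotate_left(0, 6, k=3)): [8, 9, 5, 4, 0, 3, 1, 2, 7, 6]
After 3 (swap(2, 1)): [8, 5, 9, 4, 0, 3, 1, 2, 7, 6]
After 4 (reverse(5, 9)): [8, 5, 9, 4, 0, 6, 7, 2, 1, 3]
After 5 (swap(7, 9)): [8, 5, 9, 4, 0, 6, 7, 3, 1, 2]
After 6 (rotate_left(0, 3, k=1)): [5, 9, 4, 8, 0, 6, 7, 3, 1, 2]
After 7 (swap(9, 3)): [5, 9, 4, 2, 0, 6, 7, 3, 1, 8]
After 8 (rotate_left(0, 7, k=5)): [6, 7, 3, 5, 9, 4, 2, 0, 1, 8]
After 9 (swap(5, 9)): [6, 7, 3, 5, 9, 8, 2, 0, 1, 4]
After 10 (swap(3, 6)): [6, 7, 3, 2, 9, 8, 5, 0, 1, 4]
After 11 (swap(7, 6)): [6, 7, 3, 2, 9, 8, 0, 5, 1, 4]

Answer: no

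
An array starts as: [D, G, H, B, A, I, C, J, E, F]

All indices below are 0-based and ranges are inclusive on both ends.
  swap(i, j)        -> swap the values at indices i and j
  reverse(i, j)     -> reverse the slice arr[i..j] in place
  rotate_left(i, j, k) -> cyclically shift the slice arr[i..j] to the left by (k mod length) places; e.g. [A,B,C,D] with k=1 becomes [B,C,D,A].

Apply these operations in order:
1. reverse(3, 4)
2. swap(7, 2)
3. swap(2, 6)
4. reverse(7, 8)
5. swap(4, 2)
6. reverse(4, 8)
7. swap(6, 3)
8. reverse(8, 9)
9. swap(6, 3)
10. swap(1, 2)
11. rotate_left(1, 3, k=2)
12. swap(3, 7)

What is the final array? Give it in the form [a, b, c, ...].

After 1 (reverse(3, 4)): [D, G, H, A, B, I, C, J, E, F]
After 2 (swap(7, 2)): [D, G, J, A, B, I, C, H, E, F]
After 3 (swap(2, 6)): [D, G, C, A, B, I, J, H, E, F]
After 4 (reverse(7, 8)): [D, G, C, A, B, I, J, E, H, F]
After 5 (swap(4, 2)): [D, G, B, A, C, I, J, E, H, F]
After 6 (reverse(4, 8)): [D, G, B, A, H, E, J, I, C, F]
After 7 (swap(6, 3)): [D, G, B, J, H, E, A, I, C, F]
After 8 (reverse(8, 9)): [D, G, B, J, H, E, A, I, F, C]
After 9 (swap(6, 3)): [D, G, B, A, H, E, J, I, F, C]
After 10 (swap(1, 2)): [D, B, G, A, H, E, J, I, F, C]
After 11 (rotate_left(1, 3, k=2)): [D, A, B, G, H, E, J, I, F, C]
After 12 (swap(3, 7)): [D, A, B, I, H, E, J, G, F, C]

Answer: [D, A, B, I, H, E, J, G, F, C]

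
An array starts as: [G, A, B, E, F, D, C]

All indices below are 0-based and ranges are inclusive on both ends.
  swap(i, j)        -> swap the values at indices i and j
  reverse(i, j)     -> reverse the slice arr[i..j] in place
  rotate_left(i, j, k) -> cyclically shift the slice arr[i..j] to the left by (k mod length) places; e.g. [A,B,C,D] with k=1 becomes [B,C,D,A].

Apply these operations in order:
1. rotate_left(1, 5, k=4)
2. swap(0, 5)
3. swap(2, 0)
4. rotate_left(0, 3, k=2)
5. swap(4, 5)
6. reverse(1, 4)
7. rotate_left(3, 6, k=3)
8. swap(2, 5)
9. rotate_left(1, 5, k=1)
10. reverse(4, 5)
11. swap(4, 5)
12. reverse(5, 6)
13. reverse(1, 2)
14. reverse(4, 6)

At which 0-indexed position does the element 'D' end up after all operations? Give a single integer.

After 1 (rotate_left(1, 5, k=4)): [G, D, A, B, E, F, C]
After 2 (swap(0, 5)): [F, D, A, B, E, G, C]
After 3 (swap(2, 0)): [A, D, F, B, E, G, C]
After 4 (rotate_left(0, 3, k=2)): [F, B, A, D, E, G, C]
After 5 (swap(4, 5)): [F, B, A, D, G, E, C]
After 6 (reverse(1, 4)): [F, G, D, A, B, E, C]
After 7 (rotate_left(3, 6, k=3)): [F, G, D, C, A, B, E]
After 8 (swap(2, 5)): [F, G, B, C, A, D, E]
After 9 (rotate_left(1, 5, k=1)): [F, B, C, A, D, G, E]
After 10 (reverse(4, 5)): [F, B, C, A, G, D, E]
After 11 (swap(4, 5)): [F, B, C, A, D, G, E]
After 12 (reverse(5, 6)): [F, B, C, A, D, E, G]
After 13 (reverse(1, 2)): [F, C, B, A, D, E, G]
After 14 (reverse(4, 6)): [F, C, B, A, G, E, D]

Answer: 6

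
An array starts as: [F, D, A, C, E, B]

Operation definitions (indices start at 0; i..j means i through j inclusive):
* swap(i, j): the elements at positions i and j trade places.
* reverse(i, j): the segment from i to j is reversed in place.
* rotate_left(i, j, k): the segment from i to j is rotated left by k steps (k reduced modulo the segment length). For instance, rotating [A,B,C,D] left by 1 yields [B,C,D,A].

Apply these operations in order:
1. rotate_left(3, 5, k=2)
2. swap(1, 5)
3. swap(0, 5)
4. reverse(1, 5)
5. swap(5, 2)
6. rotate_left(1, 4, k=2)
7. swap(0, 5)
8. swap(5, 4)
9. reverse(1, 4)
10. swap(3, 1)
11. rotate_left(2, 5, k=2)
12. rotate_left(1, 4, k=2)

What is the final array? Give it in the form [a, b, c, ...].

After 1 (rotate_left(3, 5, k=2)): [F, D, A, B, C, E]
After 2 (swap(1, 5)): [F, E, A, B, C, D]
After 3 (swap(0, 5)): [D, E, A, B, C, F]
After 4 (reverse(1, 5)): [D, F, C, B, A, E]
After 5 (swap(5, 2)): [D, F, E, B, A, C]
After 6 (rotate_left(1, 4, k=2)): [D, B, A, F, E, C]
After 7 (swap(0, 5)): [C, B, A, F, E, D]
After 8 (swap(5, 4)): [C, B, A, F, D, E]
After 9 (reverse(1, 4)): [C, D, F, A, B, E]
After 10 (swap(3, 1)): [C, A, F, D, B, E]
After 11 (rotate_left(2, 5, k=2)): [C, A, B, E, F, D]
After 12 (rotate_left(1, 4, k=2)): [C, E, F, A, B, D]

Answer: [C, E, F, A, B, D]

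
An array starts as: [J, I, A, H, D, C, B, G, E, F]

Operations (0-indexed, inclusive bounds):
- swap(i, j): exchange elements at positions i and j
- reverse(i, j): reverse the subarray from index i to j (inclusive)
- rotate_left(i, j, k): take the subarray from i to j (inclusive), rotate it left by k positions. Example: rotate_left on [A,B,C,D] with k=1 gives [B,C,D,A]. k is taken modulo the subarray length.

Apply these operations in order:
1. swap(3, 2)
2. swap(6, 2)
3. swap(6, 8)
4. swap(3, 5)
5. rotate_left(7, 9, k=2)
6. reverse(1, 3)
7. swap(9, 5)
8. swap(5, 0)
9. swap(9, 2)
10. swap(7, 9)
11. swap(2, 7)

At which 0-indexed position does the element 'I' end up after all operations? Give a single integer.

Answer: 3

Derivation:
After 1 (swap(3, 2)): [J, I, H, A, D, C, B, G, E, F]
After 2 (swap(6, 2)): [J, I, B, A, D, C, H, G, E, F]
After 3 (swap(6, 8)): [J, I, B, A, D, C, E, G, H, F]
After 4 (swap(3, 5)): [J, I, B, C, D, A, E, G, H, F]
After 5 (rotate_left(7, 9, k=2)): [J, I, B, C, D, A, E, F, G, H]
After 6 (reverse(1, 3)): [J, C, B, I, D, A, E, F, G, H]
After 7 (swap(9, 5)): [J, C, B, I, D, H, E, F, G, A]
After 8 (swap(5, 0)): [H, C, B, I, D, J, E, F, G, A]
After 9 (swap(9, 2)): [H, C, A, I, D, J, E, F, G, B]
After 10 (swap(7, 9)): [H, C, A, I, D, J, E, B, G, F]
After 11 (swap(2, 7)): [H, C, B, I, D, J, E, A, G, F]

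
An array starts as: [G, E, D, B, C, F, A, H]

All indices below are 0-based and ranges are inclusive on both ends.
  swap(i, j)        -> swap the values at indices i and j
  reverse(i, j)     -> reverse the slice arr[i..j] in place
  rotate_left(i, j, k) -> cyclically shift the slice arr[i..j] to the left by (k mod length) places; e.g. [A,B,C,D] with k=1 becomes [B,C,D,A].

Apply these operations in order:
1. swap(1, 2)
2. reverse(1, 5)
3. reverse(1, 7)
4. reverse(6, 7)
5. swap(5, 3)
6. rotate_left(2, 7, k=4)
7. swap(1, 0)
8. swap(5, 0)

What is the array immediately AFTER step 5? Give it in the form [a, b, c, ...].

After 1 (swap(1, 2)): [G, D, E, B, C, F, A, H]
After 2 (reverse(1, 5)): [G, F, C, B, E, D, A, H]
After 3 (reverse(1, 7)): [G, H, A, D, E, B, C, F]
After 4 (reverse(6, 7)): [G, H, A, D, E, B, F, C]
After 5 (swap(5, 3)): [G, H, A, B, E, D, F, C]

Answer: [G, H, A, B, E, D, F, C]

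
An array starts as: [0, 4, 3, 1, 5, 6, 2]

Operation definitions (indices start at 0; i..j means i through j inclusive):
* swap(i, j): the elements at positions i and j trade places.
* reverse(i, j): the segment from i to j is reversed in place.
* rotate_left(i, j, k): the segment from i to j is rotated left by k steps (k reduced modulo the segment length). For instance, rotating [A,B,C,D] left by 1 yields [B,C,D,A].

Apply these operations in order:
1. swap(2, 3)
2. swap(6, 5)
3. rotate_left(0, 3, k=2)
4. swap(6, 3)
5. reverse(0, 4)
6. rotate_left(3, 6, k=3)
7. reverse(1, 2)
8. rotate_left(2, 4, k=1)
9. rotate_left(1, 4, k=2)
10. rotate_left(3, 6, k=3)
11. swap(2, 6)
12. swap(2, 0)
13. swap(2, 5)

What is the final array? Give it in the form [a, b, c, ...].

After 1 (swap(2, 3)): [0, 4, 1, 3, 5, 6, 2]
After 2 (swap(6, 5)): [0, 4, 1, 3, 5, 2, 6]
After 3 (rotate_left(0, 3, k=2)): [1, 3, 0, 4, 5, 2, 6]
After 4 (swap(6, 3)): [1, 3, 0, 6, 5, 2, 4]
After 5 (reverse(0, 4)): [5, 6, 0, 3, 1, 2, 4]
After 6 (rotate_left(3, 6, k=3)): [5, 6, 0, 4, 3, 1, 2]
After 7 (reverse(1, 2)): [5, 0, 6, 4, 3, 1, 2]
After 8 (rotate_left(2, 4, k=1)): [5, 0, 4, 3, 6, 1, 2]
After 9 (rotate_left(1, 4, k=2)): [5, 3, 6, 0, 4, 1, 2]
After 10 (rotate_left(3, 6, k=3)): [5, 3, 6, 2, 0, 4, 1]
After 11 (swap(2, 6)): [5, 3, 1, 2, 0, 4, 6]
After 12 (swap(2, 0)): [1, 3, 5, 2, 0, 4, 6]
After 13 (swap(2, 5)): [1, 3, 4, 2, 0, 5, 6]

Answer: [1, 3, 4, 2, 0, 5, 6]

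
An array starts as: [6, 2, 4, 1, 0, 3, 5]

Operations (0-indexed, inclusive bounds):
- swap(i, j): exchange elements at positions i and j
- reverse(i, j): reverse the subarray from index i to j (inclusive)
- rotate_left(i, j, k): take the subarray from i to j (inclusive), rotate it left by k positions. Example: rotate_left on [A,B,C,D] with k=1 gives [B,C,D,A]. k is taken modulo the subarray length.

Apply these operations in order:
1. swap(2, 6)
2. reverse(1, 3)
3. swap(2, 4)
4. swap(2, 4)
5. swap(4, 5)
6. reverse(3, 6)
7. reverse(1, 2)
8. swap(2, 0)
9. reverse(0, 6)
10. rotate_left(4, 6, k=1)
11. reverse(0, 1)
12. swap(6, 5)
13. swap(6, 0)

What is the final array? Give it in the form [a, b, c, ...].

Answer: [1, 2, 0, 4, 5, 6, 3]

Derivation:
After 1 (swap(2, 6)): [6, 2, 5, 1, 0, 3, 4]
After 2 (reverse(1, 3)): [6, 1, 5, 2, 0, 3, 4]
After 3 (swap(2, 4)): [6, 1, 0, 2, 5, 3, 4]
After 4 (swap(2, 4)): [6, 1, 5, 2, 0, 3, 4]
After 5 (swap(4, 5)): [6, 1, 5, 2, 3, 0, 4]
After 6 (reverse(3, 6)): [6, 1, 5, 4, 0, 3, 2]
After 7 (reverse(1, 2)): [6, 5, 1, 4, 0, 3, 2]
After 8 (swap(2, 0)): [1, 5, 6, 4, 0, 3, 2]
After 9 (reverse(0, 6)): [2, 3, 0, 4, 6, 5, 1]
After 10 (rotate_left(4, 6, k=1)): [2, 3, 0, 4, 5, 1, 6]
After 11 (reverse(0, 1)): [3, 2, 0, 4, 5, 1, 6]
After 12 (swap(6, 5)): [3, 2, 0, 4, 5, 6, 1]
After 13 (swap(6, 0)): [1, 2, 0, 4, 5, 6, 3]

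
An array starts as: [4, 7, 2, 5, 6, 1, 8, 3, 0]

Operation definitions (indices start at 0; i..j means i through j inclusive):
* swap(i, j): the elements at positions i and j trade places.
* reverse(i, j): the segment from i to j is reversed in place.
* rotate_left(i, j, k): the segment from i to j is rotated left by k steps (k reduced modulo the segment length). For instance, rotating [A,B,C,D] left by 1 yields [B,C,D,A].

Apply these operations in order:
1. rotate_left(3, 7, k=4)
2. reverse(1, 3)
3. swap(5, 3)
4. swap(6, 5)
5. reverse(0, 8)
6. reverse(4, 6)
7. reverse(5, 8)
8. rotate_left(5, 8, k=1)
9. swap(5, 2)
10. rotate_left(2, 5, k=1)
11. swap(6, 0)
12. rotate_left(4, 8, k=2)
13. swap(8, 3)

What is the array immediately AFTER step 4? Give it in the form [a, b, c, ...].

Answer: [4, 3, 2, 6, 5, 1, 7, 8, 0]

Derivation:
After 1 (rotate_left(3, 7, k=4)): [4, 7, 2, 3, 5, 6, 1, 8, 0]
After 2 (reverse(1, 3)): [4, 3, 2, 7, 5, 6, 1, 8, 0]
After 3 (swap(5, 3)): [4, 3, 2, 6, 5, 7, 1, 8, 0]
After 4 (swap(6, 5)): [4, 3, 2, 6, 5, 1, 7, 8, 0]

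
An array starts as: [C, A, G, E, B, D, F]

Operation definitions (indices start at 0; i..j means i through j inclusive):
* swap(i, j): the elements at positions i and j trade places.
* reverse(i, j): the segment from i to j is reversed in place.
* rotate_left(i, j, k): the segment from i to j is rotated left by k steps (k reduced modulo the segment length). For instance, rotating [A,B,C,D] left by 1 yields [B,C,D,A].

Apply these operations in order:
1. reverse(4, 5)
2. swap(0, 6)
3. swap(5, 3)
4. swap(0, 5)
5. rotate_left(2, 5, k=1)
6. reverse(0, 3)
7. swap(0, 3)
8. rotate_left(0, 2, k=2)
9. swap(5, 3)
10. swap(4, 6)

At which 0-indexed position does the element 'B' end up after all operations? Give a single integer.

After 1 (reverse(4, 5)): [C, A, G, E, D, B, F]
After 2 (swap(0, 6)): [F, A, G, E, D, B, C]
After 3 (swap(5, 3)): [F, A, G, B, D, E, C]
After 4 (swap(0, 5)): [E, A, G, B, D, F, C]
After 5 (rotate_left(2, 5, k=1)): [E, A, B, D, F, G, C]
After 6 (reverse(0, 3)): [D, B, A, E, F, G, C]
After 7 (swap(0, 3)): [E, B, A, D, F, G, C]
After 8 (rotate_left(0, 2, k=2)): [A, E, B, D, F, G, C]
After 9 (swap(5, 3)): [A, E, B, G, F, D, C]
After 10 (swap(4, 6)): [A, E, B, G, C, D, F]

Answer: 2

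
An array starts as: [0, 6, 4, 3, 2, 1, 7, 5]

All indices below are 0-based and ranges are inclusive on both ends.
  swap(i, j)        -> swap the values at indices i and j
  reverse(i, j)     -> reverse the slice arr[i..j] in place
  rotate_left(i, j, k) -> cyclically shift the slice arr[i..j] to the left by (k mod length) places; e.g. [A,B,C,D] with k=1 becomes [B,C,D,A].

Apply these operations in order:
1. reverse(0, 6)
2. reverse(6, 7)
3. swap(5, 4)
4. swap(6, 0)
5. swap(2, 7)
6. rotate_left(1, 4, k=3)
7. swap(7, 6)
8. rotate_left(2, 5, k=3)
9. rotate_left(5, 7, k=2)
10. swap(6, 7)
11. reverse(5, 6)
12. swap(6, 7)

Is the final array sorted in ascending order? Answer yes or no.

After 1 (reverse(0, 6)): [7, 1, 2, 3, 4, 6, 0, 5]
After 2 (reverse(6, 7)): [7, 1, 2, 3, 4, 6, 5, 0]
After 3 (swap(5, 4)): [7, 1, 2, 3, 6, 4, 5, 0]
After 4 (swap(6, 0)): [5, 1, 2, 3, 6, 4, 7, 0]
After 5 (swap(2, 7)): [5, 1, 0, 3, 6, 4, 7, 2]
After 6 (rotate_left(1, 4, k=3)): [5, 6, 1, 0, 3, 4, 7, 2]
After 7 (swap(7, 6)): [5, 6, 1, 0, 3, 4, 2, 7]
After 8 (rotate_left(2, 5, k=3)): [5, 6, 4, 1, 0, 3, 2, 7]
After 9 (rotate_left(5, 7, k=2)): [5, 6, 4, 1, 0, 7, 3, 2]
After 10 (swap(6, 7)): [5, 6, 4, 1, 0, 7, 2, 3]
After 11 (reverse(5, 6)): [5, 6, 4, 1, 0, 2, 7, 3]
After 12 (swap(6, 7)): [5, 6, 4, 1, 0, 2, 3, 7]

Answer: no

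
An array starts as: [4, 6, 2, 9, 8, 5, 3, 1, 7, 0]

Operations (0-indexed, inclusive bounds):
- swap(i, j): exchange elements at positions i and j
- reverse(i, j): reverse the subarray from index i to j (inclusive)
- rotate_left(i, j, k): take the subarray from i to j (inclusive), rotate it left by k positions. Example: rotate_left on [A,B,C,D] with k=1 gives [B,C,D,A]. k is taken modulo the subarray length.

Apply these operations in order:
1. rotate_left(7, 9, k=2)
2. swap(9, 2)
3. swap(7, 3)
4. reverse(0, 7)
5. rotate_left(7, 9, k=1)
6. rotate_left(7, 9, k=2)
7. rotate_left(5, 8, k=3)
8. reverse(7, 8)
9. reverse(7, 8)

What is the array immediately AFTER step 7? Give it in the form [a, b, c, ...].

After 1 (rotate_left(7, 9, k=2)): [4, 6, 2, 9, 8, 5, 3, 0, 1, 7]
After 2 (swap(9, 2)): [4, 6, 7, 9, 8, 5, 3, 0, 1, 2]
After 3 (swap(7, 3)): [4, 6, 7, 0, 8, 5, 3, 9, 1, 2]
After 4 (reverse(0, 7)): [9, 3, 5, 8, 0, 7, 6, 4, 1, 2]
After 5 (rotate_left(7, 9, k=1)): [9, 3, 5, 8, 0, 7, 6, 1, 2, 4]
After 6 (rotate_left(7, 9, k=2)): [9, 3, 5, 8, 0, 7, 6, 4, 1, 2]
After 7 (rotate_left(5, 8, k=3)): [9, 3, 5, 8, 0, 1, 7, 6, 4, 2]

Answer: [9, 3, 5, 8, 0, 1, 7, 6, 4, 2]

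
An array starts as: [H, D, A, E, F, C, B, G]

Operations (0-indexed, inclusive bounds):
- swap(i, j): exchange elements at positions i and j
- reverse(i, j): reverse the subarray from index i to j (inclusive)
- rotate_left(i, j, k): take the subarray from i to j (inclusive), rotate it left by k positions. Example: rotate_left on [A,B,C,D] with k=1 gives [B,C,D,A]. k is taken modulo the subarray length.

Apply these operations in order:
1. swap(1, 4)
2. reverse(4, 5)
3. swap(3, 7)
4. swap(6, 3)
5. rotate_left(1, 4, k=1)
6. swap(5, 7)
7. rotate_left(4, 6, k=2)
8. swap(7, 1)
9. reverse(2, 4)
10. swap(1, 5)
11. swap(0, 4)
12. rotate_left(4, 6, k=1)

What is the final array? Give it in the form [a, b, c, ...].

After 1 (swap(1, 4)): [H, F, A, E, D, C, B, G]
After 2 (reverse(4, 5)): [H, F, A, E, C, D, B, G]
After 3 (swap(3, 7)): [H, F, A, G, C, D, B, E]
After 4 (swap(6, 3)): [H, F, A, B, C, D, G, E]
After 5 (rotate_left(1, 4, k=1)): [H, A, B, C, F, D, G, E]
After 6 (swap(5, 7)): [H, A, B, C, F, E, G, D]
After 7 (rotate_left(4, 6, k=2)): [H, A, B, C, G, F, E, D]
After 8 (swap(7, 1)): [H, D, B, C, G, F, E, A]
After 9 (reverse(2, 4)): [H, D, G, C, B, F, E, A]
After 10 (swap(1, 5)): [H, F, G, C, B, D, E, A]
After 11 (swap(0, 4)): [B, F, G, C, H, D, E, A]
After 12 (rotate_left(4, 6, k=1)): [B, F, G, C, D, E, H, A]

Answer: [B, F, G, C, D, E, H, A]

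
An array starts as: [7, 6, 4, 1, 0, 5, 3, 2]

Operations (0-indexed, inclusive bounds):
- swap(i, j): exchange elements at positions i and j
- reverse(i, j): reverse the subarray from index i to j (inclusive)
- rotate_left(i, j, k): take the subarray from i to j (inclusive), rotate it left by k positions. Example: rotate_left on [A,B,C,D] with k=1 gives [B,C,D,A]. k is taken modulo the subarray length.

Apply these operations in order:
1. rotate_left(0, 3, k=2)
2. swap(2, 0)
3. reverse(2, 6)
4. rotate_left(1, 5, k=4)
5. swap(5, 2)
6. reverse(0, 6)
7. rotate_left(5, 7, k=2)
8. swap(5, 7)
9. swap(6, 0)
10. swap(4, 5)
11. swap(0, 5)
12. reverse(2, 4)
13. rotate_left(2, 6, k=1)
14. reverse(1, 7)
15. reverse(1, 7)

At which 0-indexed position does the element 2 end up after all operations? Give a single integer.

After 1 (rotate_left(0, 3, k=2)): [4, 1, 7, 6, 0, 5, 3, 2]
After 2 (swap(2, 0)): [7, 1, 4, 6, 0, 5, 3, 2]
After 3 (reverse(2, 6)): [7, 1, 3, 5, 0, 6, 4, 2]
After 4 (rotate_left(1, 5, k=4)): [7, 6, 1, 3, 5, 0, 4, 2]
After 5 (swap(5, 2)): [7, 6, 0, 3, 5, 1, 4, 2]
After 6 (reverse(0, 6)): [4, 1, 5, 3, 0, 6, 7, 2]
After 7 (rotate_left(5, 7, k=2)): [4, 1, 5, 3, 0, 2, 6, 7]
After 8 (swap(5, 7)): [4, 1, 5, 3, 0, 7, 6, 2]
After 9 (swap(6, 0)): [6, 1, 5, 3, 0, 7, 4, 2]
After 10 (swap(4, 5)): [6, 1, 5, 3, 7, 0, 4, 2]
After 11 (swap(0, 5)): [0, 1, 5, 3, 7, 6, 4, 2]
After 12 (reverse(2, 4)): [0, 1, 7, 3, 5, 6, 4, 2]
After 13 (rotate_left(2, 6, k=1)): [0, 1, 3, 5, 6, 4, 7, 2]
After 14 (reverse(1, 7)): [0, 2, 7, 4, 6, 5, 3, 1]
After 15 (reverse(1, 7)): [0, 1, 3, 5, 6, 4, 7, 2]

Answer: 7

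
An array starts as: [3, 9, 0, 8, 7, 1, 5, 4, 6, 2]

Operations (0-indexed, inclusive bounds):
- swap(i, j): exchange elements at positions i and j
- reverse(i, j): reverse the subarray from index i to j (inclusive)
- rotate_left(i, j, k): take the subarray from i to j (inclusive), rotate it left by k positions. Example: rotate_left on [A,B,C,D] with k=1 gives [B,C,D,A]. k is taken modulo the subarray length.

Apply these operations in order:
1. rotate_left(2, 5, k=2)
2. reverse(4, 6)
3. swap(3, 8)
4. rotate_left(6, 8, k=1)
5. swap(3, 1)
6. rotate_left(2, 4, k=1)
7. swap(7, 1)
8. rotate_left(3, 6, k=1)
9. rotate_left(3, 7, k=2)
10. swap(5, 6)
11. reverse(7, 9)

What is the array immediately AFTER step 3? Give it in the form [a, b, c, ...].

Answer: [3, 9, 7, 6, 5, 8, 0, 4, 1, 2]

Derivation:
After 1 (rotate_left(2, 5, k=2)): [3, 9, 7, 1, 0, 8, 5, 4, 6, 2]
After 2 (reverse(4, 6)): [3, 9, 7, 1, 5, 8, 0, 4, 6, 2]
After 3 (swap(3, 8)): [3, 9, 7, 6, 5, 8, 0, 4, 1, 2]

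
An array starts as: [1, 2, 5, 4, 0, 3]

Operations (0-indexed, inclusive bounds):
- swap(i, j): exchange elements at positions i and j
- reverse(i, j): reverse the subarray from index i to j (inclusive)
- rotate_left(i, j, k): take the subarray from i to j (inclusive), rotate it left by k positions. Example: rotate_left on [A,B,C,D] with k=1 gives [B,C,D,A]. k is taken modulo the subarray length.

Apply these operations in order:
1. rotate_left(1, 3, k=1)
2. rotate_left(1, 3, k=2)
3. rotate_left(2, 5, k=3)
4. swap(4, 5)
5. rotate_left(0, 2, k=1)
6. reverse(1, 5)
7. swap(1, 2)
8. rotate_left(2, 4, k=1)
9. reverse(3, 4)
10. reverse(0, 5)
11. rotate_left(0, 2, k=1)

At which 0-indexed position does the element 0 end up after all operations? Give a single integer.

After 1 (rotate_left(1, 3, k=1)): [1, 5, 4, 2, 0, 3]
After 2 (rotate_left(1, 3, k=2)): [1, 2, 5, 4, 0, 3]
After 3 (rotate_left(2, 5, k=3)): [1, 2, 3, 5, 4, 0]
After 4 (swap(4, 5)): [1, 2, 3, 5, 0, 4]
After 5 (rotate_left(0, 2, k=1)): [2, 3, 1, 5, 0, 4]
After 6 (reverse(1, 5)): [2, 4, 0, 5, 1, 3]
After 7 (swap(1, 2)): [2, 0, 4, 5, 1, 3]
After 8 (rotate_left(2, 4, k=1)): [2, 0, 5, 1, 4, 3]
After 9 (reverse(3, 4)): [2, 0, 5, 4, 1, 3]
After 10 (reverse(0, 5)): [3, 1, 4, 5, 0, 2]
After 11 (rotate_left(0, 2, k=1)): [1, 4, 3, 5, 0, 2]

Answer: 4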